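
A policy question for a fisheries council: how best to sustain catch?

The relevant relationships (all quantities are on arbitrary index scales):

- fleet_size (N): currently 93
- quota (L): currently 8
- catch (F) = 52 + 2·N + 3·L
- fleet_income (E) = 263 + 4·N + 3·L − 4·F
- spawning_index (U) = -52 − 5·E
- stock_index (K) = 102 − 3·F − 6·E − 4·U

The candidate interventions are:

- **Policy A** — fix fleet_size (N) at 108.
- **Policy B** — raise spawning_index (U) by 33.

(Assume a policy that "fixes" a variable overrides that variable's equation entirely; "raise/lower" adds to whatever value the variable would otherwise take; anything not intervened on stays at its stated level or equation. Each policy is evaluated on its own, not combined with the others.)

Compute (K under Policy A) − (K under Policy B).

Policy A (N := 108):
  N = 108
  L = 8
  F = 52 + 2·108 + 3·8 = 292
  E = 263 + 4·108 + 3·8 − 4·292 = -449
  U = -52 − 5·(-449) = 2193
  K = 102 − 3·292 − 6·(-449) − 4·2193 = -6852
Policy B (U + 33):
  N = 93
  L = 8
  F = 52 + 2·93 + 3·8 = 262
  E = 263 + 4·93 + 3·8 − 4·262 = -389
  U = -52 − 5·(-389) (+33 from intervention) = 1926
  K = 102 − 3·262 − 6·(-389) − 4·1926 = -6054
K: -6852 − (-6054) = -798

-798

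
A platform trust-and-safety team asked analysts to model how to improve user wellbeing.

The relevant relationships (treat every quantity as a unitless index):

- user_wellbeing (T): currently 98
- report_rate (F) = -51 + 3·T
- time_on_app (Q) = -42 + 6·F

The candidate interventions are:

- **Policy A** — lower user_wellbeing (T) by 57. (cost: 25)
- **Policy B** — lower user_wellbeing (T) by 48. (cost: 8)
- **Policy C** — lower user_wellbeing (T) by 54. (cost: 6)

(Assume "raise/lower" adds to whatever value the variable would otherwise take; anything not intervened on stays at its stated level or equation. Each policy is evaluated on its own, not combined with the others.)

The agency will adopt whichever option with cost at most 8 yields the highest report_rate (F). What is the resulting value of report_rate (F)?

Policy B (T − 48):
  T = 98 − 48 = 50
  F = -51 + 3·50 = 99
Policy C (T − 54):
  T = 98 − 54 = 44
  F = -51 + 3·44 = 81
Comparing — Policy B: F=99, Policy C: F=81. Highest is 99 (Policy B).

99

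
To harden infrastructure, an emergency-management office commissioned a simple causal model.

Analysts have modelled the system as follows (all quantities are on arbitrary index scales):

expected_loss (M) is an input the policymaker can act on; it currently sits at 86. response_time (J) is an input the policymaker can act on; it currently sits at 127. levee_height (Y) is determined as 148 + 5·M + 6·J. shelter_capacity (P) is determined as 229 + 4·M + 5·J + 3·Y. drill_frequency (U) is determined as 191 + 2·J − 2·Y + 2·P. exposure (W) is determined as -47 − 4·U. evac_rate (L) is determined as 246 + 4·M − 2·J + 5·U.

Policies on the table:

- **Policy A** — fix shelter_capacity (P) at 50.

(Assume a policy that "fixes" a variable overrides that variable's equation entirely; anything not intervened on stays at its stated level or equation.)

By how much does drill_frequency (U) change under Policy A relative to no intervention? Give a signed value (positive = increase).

-10356

Baseline:
  M = 86
  J = 127
  Y = 148 + 5·86 + 6·127 = 1340
  P = 229 + 4·86 + 5·127 + 3·1340 = 5228
  U = 191 + 2·127 − 2·1340 + 2·5228 = 8221
Policy A (P := 50):
  M = 86
  J = 127
  Y = 148 + 5·86 + 6·127 = 1340
  P = 50
  U = 191 + 2·127 − 2·1340 + 2·50 = -2135
Change in U: -2135 − 8221 = -10356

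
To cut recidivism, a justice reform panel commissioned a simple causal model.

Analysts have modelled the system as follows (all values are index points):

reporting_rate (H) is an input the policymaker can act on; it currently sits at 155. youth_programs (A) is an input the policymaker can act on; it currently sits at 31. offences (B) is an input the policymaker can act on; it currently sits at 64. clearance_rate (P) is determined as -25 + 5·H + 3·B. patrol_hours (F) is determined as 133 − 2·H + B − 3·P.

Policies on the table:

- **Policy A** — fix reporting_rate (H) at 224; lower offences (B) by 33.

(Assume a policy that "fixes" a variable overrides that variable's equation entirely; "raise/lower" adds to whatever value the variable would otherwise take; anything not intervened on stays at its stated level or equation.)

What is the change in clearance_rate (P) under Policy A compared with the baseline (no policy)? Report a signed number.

Baseline:
  H = 155
  B = 64
  P = -25 + 5·155 + 3·64 = 942
Policy A (H := 224, B − 33):
  H = 224
  B = 64 − 33 = 31
  P = -25 + 5·224 + 3·31 = 1188
Change in P: 1188 − 942 = 246

246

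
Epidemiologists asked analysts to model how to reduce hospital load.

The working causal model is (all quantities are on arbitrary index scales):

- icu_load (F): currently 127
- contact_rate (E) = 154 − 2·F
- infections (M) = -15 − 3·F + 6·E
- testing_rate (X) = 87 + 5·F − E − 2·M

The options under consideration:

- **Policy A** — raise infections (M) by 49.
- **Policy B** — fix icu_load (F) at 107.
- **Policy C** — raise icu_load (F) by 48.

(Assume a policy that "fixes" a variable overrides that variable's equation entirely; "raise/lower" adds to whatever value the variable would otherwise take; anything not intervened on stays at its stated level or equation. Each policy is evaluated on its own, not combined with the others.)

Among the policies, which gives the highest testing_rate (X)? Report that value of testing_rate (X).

Policy A (M + 49):
  F = 127
  E = 154 − 2·127 = -100
  M = -15 − 3·127 + 6·(-100) (+49 from intervention) = -947
  X = 87 + 5·127 − (-100) − 2·(-947) = 2716
Policy B (F := 107):
  F = 107
  E = 154 − 2·107 = -60
  M = -15 − 3·107 + 6·(-60) = -696
  X = 87 + 5·107 − (-60) − 2·(-696) = 2074
Policy C (F + 48):
  F = 127 + 48 = 175
  E = 154 − 2·175 = -196
  M = -15 − 3·175 + 6·(-196) = -1716
  X = 87 + 5·175 − (-196) − 2·(-1716) = 4590
Comparing — Policy A: X=2716, Policy B: X=2074, Policy C: X=4590. Highest is 4590 (Policy C).

4590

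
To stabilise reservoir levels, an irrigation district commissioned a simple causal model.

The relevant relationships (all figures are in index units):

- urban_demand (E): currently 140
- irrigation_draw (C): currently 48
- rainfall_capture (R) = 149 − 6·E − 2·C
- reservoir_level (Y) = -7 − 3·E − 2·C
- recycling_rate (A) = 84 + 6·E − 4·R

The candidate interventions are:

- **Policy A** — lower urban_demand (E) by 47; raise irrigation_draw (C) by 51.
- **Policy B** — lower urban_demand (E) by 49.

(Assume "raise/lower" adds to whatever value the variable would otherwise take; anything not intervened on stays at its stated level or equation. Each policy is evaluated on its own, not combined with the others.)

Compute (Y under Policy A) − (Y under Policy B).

-108

Policy A (E − 47, C + 51):
  E = 140 − 47 = 93
  C = 48 + 51 = 99
  Y = -7 − 3·93 − 2·99 = -484
Policy B (E − 49):
  E = 140 − 49 = 91
  C = 48
  Y = -7 − 3·91 − 2·48 = -376
Y: -484 − (-376) = -108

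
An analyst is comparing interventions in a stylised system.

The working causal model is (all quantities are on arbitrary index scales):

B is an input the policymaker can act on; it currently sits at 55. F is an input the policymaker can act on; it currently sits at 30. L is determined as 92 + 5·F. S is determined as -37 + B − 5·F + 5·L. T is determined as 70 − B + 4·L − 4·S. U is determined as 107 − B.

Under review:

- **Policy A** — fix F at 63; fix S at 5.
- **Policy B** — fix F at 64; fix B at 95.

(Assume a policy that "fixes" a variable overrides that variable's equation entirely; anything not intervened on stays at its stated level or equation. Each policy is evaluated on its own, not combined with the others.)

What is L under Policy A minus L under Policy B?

Policy A (F := 63, S := 5):
  F = 63
  L = 92 + 5·63 = 407
Policy B (F := 64, B := 95):
  F = 64
  L = 92 + 5·64 = 412
L: 407 − 412 = -5

-5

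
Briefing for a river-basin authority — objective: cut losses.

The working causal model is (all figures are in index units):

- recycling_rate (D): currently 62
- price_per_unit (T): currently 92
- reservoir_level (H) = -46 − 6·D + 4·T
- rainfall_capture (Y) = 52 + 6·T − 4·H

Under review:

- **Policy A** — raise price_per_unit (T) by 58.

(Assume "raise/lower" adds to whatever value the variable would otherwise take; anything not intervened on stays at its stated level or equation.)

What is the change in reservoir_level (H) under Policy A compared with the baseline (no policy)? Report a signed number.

232

Baseline:
  D = 62
  T = 92
  H = -46 − 6·62 + 4·92 = -50
Policy A (T + 58):
  D = 62
  T = 92 + 58 = 150
  H = -46 − 6·62 + 4·150 = 182
Change in H: 182 − (-50) = 232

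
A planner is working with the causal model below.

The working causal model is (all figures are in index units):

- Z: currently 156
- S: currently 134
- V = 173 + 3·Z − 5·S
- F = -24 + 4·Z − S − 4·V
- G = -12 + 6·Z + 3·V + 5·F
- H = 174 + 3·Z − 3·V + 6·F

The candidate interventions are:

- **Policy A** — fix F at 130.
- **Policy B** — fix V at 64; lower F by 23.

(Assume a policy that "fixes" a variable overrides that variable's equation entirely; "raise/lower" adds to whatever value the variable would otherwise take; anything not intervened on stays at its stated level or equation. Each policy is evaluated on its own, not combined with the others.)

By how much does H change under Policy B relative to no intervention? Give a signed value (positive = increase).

-2649

Baseline:
  Z = 156
  S = 134
  V = 173 + 3·156 − 5·134 = -29
  F = -24 + 4·156 − 134 − 4·(-29) = 582
  H = 174 + 3·156 − 3·(-29) + 6·582 = 4221
Policy B (V := 64, F − 23):
  Z = 156
  S = 134
  V = 64
  F = -24 + 4·156 − 134 − 4·64 (−23 from intervention) = 187
  H = 174 + 3·156 − 3·64 + 6·187 = 1572
Change in H: 1572 − 4221 = -2649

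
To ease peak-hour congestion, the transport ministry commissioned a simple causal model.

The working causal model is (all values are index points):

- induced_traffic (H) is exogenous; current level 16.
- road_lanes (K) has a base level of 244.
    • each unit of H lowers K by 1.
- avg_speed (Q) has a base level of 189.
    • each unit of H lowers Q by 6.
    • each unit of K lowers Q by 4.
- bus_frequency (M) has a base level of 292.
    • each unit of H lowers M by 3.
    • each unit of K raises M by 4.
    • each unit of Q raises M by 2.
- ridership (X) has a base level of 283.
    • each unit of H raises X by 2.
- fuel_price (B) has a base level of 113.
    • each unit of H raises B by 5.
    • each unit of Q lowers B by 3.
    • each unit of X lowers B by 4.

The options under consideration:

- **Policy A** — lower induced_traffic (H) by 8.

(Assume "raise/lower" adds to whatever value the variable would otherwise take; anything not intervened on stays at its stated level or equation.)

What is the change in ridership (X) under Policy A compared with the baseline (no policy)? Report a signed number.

-16

Baseline:
  H = 16
  X = 283 + 2·16 = 315
Policy A (H − 8):
  H = 16 − 8 = 8
  X = 283 + 2·8 = 299
Change in X: 299 − 315 = -16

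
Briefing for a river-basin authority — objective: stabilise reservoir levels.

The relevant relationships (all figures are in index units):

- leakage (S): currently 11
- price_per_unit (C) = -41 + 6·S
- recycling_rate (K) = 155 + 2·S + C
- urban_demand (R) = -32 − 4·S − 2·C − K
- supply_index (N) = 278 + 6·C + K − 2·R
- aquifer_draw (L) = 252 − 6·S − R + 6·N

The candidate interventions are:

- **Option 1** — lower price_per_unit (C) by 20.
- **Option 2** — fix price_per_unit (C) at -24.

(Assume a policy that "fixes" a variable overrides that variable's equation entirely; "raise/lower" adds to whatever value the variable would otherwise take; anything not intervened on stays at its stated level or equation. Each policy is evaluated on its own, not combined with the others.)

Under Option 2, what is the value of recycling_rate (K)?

Option 2 (C := -24):
  S = 11
  C = -24
  K = 155 + 2·11 + (-24) = 153

153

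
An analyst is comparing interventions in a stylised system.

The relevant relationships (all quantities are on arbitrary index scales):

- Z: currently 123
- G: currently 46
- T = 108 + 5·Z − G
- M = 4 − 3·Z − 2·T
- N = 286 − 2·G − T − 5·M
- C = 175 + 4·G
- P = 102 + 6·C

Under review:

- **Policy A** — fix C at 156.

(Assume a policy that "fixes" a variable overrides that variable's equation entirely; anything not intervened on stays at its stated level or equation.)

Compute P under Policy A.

1038

Policy A (C := 156):
  G = 46
  C = 156
  P = 102 + 6·156 = 1038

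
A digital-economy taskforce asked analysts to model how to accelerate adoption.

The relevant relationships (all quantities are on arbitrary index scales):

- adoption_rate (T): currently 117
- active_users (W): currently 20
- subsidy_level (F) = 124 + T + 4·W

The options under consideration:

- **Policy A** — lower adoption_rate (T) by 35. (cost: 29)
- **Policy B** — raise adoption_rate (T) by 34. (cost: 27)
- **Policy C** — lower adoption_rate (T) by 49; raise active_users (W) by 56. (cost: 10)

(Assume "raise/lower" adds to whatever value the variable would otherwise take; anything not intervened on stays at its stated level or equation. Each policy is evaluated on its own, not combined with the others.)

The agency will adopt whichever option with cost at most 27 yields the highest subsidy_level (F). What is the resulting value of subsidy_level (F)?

496

Policy B (T + 34):
  T = 117 + 34 = 151
  W = 20
  F = 124 + 151 + 4·20 = 355
Policy C (T − 49, W + 56):
  T = 117 − 49 = 68
  W = 20 + 56 = 76
  F = 124 + 68 + 4·76 = 496
Comparing — Policy B: F=355, Policy C: F=496. Highest is 496 (Policy C).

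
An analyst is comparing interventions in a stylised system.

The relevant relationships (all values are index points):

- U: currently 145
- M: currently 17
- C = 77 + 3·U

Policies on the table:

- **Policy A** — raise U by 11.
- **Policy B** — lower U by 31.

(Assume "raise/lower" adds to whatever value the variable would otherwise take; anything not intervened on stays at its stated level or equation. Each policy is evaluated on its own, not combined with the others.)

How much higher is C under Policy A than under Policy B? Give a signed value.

Policy A (U + 11):
  U = 145 + 11 = 156
  C = 77 + 3·156 = 545
Policy B (U − 31):
  U = 145 − 31 = 114
  C = 77 + 3·114 = 419
C: 545 − 419 = 126

126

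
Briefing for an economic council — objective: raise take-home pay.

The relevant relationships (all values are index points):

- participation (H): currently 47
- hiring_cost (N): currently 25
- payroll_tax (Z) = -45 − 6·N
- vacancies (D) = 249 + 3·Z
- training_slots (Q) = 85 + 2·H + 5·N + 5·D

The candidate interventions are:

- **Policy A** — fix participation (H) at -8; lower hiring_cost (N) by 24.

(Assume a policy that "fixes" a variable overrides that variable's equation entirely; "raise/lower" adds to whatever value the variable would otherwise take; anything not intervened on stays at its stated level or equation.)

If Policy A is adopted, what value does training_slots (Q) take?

Policy A (H := -8, N − 24):
  H = -8
  N = 25 − 24 = 1
  Z = -45 − 6·1 = -51
  D = 249 + 3·(-51) = 96
  Q = 85 + 2·(-8) + 5·1 + 5·96 = 554

554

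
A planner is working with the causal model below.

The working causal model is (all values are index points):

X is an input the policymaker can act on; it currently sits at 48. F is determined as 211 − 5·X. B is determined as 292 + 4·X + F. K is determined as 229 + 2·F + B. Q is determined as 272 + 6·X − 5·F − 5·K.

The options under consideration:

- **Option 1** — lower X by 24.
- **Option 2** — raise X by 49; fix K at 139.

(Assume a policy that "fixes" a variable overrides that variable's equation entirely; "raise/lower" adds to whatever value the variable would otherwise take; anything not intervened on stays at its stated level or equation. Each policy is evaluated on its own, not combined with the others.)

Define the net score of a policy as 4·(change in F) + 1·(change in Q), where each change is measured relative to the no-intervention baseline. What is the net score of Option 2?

2974

Baseline:
  X = 48
  F = 211 − 5·48 = -29
  B = 292 + 4·48 + (-29) = 455
  K = 229 + 2·(-29) + 455 = 626
  Q = 272 + 6·48 − 5·(-29) − 5·626 = -2425
Option 2 (X + 49, K := 139):
  X = 48 + 49 = 97
  F = 211 − 5·97 = -274
  B = 292 + 4·97 + (-274) = 406
  K = 139
  Q = 272 + 6·97 − 5·(-274) − 5·139 = 1529
ΔF = -274 − (-29) = -245; ΔQ = 1529 − (-2425) = 3954
Score = 4·(-245) + 1·3954 = 2974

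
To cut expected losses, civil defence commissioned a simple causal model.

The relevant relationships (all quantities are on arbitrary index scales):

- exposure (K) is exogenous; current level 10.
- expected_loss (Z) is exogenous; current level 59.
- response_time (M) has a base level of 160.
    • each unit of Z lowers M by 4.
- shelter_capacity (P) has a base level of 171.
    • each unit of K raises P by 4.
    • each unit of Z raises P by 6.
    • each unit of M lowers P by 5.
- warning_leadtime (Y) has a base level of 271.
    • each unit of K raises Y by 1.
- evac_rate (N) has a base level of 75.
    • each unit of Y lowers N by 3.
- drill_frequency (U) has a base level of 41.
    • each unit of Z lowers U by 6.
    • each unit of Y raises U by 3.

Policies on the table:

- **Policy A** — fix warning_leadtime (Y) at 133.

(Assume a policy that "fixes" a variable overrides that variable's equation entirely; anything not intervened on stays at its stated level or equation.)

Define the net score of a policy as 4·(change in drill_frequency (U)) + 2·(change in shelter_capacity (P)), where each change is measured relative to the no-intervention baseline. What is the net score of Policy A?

-1776

Baseline:
  K = 10
  Z = 59
  M = 160 − 4·59 = -76
  P = 171 + 4·10 + 6·59 − 5·(-76) = 945
  Y = 271 + 10 = 281
  U = 41 − 6·59 + 3·281 = 530
Policy A (Y := 133):
  K = 10
  Z = 59
  M = 160 − 4·59 = -76
  P = 171 + 4·10 + 6·59 − 5·(-76) = 945
  Y = 133
  U = 41 − 6·59 + 3·133 = 86
ΔU = 86 − 530 = -444; ΔP = 945 − 945 = 0
Score = 4·(-444) + 2·0 = -1776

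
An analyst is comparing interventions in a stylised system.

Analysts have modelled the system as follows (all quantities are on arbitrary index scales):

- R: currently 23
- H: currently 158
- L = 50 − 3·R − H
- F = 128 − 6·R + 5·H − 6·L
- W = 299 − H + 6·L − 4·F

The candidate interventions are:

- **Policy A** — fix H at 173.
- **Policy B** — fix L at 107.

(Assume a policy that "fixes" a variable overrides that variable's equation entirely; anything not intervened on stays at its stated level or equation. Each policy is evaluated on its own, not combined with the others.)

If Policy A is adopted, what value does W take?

Policy A (H := 173):
  R = 23
  H = 173
  L = 50 − 3·23 − 173 = -192
  F = 128 − 6·23 + 5·173 − 6·(-192) = 2007
  W = 299 − 173 + 6·(-192) − 4·2007 = -9054

-9054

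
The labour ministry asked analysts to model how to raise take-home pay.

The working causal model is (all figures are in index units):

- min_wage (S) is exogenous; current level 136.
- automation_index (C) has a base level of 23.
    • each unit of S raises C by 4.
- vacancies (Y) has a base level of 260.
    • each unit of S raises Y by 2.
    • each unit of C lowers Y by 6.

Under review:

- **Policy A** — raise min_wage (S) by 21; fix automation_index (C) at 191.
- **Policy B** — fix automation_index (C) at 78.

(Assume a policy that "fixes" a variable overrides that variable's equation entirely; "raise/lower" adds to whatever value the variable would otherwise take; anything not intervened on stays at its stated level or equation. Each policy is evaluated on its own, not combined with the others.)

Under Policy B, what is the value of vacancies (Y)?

Policy B (C := 78):
  S = 136
  C = 78
  Y = 260 + 2·136 − 6·78 = 64

64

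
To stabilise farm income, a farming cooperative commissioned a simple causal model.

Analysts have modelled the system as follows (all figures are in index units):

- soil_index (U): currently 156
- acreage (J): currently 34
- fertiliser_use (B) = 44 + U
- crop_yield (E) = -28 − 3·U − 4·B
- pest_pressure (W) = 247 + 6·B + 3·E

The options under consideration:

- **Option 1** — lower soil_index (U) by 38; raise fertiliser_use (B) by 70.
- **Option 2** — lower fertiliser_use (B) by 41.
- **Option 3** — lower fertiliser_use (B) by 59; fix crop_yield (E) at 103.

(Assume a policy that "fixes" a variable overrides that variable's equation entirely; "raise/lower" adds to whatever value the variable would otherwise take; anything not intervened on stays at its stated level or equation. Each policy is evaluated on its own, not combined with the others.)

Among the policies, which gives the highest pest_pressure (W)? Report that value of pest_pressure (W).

Option 1 (U − 38, B + 70):
  U = 156 − 38 = 118
  B = 44 + 118 (+70 from intervention) = 232
  E = -28 − 3·118 − 4·232 = -1310
  W = 247 + 6·232 + 3·(-1310) = -2291
Option 2 (B − 41):
  U = 156
  B = 44 + 156 (−41 from intervention) = 159
  E = -28 − 3·156 − 4·159 = -1132
  W = 247 + 6·159 + 3·(-1132) = -2195
Option 3 (B − 59, E := 103):
  U = 156
  B = 44 + 156 (−59 from intervention) = 141
  E = 103
  W = 247 + 6·141 + 3·103 = 1402
Comparing — Option 1: W=-2291, Option 2: W=-2195, Option 3: W=1402. Highest is 1402 (Option 3).

1402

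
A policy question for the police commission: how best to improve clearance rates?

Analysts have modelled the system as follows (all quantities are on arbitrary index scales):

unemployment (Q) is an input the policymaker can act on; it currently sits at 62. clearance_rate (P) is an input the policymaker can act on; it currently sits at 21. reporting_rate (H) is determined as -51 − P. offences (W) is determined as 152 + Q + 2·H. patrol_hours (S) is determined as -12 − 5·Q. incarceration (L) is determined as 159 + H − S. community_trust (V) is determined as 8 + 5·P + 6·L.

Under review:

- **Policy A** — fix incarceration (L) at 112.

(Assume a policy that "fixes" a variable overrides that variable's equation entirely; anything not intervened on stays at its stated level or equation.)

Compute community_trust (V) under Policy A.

785

Policy A (L := 112):
  Q = 62
  P = 21
  H = -51 − 21 = -72
  S = -12 − 5·62 = -322
  L = 112
  V = 8 + 5·21 + 6·112 = 785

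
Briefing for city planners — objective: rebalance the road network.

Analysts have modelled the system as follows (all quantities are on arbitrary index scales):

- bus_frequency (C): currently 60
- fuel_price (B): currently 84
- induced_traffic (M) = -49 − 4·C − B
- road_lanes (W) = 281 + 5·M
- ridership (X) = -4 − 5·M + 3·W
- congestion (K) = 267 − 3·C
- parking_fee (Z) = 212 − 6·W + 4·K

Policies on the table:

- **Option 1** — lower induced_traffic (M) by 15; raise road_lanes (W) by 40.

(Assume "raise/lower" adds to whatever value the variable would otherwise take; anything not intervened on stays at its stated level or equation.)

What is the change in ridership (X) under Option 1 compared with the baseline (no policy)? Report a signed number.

-30

Baseline:
  C = 60
  B = 84
  M = -49 − 4·60 − 84 = -373
  W = 281 + 5·(-373) = -1584
  X = -4 − 5·(-373) + 3·(-1584) = -2891
Option 1 (M − 15, W + 40):
  C = 60
  B = 84
  M = -49 − 4·60 − 84 (−15 from intervention) = -388
  W = 281 + 5·(-388) (+40 from intervention) = -1619
  X = -4 − 5·(-388) + 3·(-1619) = -2921
Change in X: -2921 − (-2891) = -30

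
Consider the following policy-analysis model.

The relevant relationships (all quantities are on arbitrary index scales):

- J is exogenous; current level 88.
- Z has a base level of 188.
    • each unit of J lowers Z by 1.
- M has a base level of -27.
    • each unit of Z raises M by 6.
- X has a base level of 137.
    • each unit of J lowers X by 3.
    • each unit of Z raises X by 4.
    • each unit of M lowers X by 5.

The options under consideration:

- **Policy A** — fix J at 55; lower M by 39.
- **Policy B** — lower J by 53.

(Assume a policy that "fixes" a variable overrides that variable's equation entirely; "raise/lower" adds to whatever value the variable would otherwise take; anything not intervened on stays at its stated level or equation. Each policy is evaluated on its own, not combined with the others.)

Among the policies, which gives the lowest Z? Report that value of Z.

133

Policy A (J := 55, M − 39):
  J = 55
  Z = 188 − 55 = 133
Policy B (J − 53):
  J = 88 − 53 = 35
  Z = 188 − 35 = 153
Comparing — Policy A: Z=133, Policy B: Z=153. Lowest is 133 (Policy A).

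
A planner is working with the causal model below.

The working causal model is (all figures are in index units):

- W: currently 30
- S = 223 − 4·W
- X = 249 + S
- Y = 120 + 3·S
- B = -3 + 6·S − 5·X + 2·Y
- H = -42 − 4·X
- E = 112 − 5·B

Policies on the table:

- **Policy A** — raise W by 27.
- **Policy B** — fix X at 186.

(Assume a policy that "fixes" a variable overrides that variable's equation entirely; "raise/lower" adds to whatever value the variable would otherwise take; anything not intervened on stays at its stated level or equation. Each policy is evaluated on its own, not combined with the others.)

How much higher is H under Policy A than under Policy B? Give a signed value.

Policy A (W + 27):
  W = 30 + 27 = 57
  S = 223 − 4·57 = -5
  X = 249 + (-5) = 244
  H = -42 − 4·244 = -1018
Policy B (X := 186):
  W = 30
  S = 223 − 4·30 = 103
  X = 186
  H = -42 − 4·186 = -786
H: -1018 − (-786) = -232

-232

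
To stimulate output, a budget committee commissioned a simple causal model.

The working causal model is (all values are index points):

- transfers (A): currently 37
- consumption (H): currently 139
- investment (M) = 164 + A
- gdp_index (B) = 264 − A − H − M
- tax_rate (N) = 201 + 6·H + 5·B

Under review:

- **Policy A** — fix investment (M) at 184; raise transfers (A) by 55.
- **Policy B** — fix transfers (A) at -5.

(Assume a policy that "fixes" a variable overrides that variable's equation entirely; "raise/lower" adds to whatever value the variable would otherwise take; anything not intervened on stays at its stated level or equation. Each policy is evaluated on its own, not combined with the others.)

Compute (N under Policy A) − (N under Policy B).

-610

Policy A (M := 184, A + 55):
  A = 37 + 55 = 92
  H = 139
  M = 184
  B = 264 − 92 − 139 − 184 = -151
  N = 201 + 6·139 + 5·(-151) = 280
Policy B (A := -5):
  A = -5
  H = 139
  M = 164 + (-5) = 159
  B = 264 − (-5) − 139 − 159 = -29
  N = 201 + 6·139 + 5·(-29) = 890
N: 280 − 890 = -610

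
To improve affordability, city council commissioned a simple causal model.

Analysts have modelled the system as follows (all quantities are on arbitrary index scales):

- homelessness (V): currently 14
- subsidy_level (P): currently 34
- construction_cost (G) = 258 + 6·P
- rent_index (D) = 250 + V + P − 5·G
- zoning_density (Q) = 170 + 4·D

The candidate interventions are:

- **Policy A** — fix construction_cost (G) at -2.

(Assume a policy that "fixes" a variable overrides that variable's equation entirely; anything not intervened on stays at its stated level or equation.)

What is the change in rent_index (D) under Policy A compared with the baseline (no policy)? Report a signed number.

Baseline:
  V = 14
  P = 34
  G = 258 + 6·34 = 462
  D = 250 + 14 + 34 − 5·462 = -2012
Policy A (G := -2):
  V = 14
  P = 34
  G = -2
  D = 250 + 14 + 34 − 5·(-2) = 308
Change in D: 308 − (-2012) = 2320

2320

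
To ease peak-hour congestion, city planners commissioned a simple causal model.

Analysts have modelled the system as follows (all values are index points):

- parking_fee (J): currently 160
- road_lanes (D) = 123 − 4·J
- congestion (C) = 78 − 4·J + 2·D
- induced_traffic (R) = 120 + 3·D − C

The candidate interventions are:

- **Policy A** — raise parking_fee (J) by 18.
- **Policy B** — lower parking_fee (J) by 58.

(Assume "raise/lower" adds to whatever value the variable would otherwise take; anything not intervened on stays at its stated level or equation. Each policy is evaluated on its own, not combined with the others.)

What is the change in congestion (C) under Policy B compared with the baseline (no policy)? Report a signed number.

696

Baseline:
  J = 160
  D = 123 − 4·160 = -517
  C = 78 − 4·160 + 2·(-517) = -1596
Policy B (J − 58):
  J = 160 − 58 = 102
  D = 123 − 4·102 = -285
  C = 78 − 4·102 + 2·(-285) = -900
Change in C: -900 − (-1596) = 696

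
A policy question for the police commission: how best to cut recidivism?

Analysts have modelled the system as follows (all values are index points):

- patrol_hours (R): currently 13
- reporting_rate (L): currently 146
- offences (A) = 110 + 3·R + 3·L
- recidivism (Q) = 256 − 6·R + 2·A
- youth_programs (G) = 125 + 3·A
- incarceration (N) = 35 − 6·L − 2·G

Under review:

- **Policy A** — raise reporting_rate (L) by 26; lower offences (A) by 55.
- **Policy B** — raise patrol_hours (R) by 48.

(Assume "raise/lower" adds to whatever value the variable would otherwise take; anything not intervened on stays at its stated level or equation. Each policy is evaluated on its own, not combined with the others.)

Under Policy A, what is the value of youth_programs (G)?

Policy A (L + 26, A − 55):
  R = 13
  L = 146 + 26 = 172
  A = 110 + 3·13 + 3·172 (−55 from intervention) = 610
  G = 125 + 3·610 = 1955

1955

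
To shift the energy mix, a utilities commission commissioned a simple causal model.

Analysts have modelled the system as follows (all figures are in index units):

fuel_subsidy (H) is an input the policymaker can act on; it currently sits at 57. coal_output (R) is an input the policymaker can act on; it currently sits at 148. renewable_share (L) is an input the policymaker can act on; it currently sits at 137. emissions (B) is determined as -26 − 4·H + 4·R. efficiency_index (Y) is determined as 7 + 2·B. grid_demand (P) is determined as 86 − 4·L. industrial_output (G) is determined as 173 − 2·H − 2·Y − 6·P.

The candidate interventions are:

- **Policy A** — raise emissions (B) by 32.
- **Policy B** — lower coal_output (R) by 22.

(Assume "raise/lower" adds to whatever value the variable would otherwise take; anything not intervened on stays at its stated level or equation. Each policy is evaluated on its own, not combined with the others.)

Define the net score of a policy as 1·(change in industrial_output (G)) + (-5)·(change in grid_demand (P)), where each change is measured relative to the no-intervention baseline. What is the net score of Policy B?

352

Baseline:
  H = 57
  R = 148
  L = 137
  B = -26 − 4·57 + 4·148 = 338
  Y = 7 + 2·338 = 683
  P = 86 − 4·137 = -462
  G = 173 − 2·57 − 2·683 − 6·(-462) = 1465
Policy B (R − 22):
  H = 57
  R = 148 − 22 = 126
  L = 137
  B = -26 − 4·57 + 4·126 = 250
  Y = 7 + 2·250 = 507
  P = 86 − 4·137 = -462
  G = 173 − 2·57 − 2·507 − 6·(-462) = 1817
ΔG = 1817 − 1465 = 352; ΔP = -462 − (-462) = 0
Score = 1·352 + (-5)·0 = 352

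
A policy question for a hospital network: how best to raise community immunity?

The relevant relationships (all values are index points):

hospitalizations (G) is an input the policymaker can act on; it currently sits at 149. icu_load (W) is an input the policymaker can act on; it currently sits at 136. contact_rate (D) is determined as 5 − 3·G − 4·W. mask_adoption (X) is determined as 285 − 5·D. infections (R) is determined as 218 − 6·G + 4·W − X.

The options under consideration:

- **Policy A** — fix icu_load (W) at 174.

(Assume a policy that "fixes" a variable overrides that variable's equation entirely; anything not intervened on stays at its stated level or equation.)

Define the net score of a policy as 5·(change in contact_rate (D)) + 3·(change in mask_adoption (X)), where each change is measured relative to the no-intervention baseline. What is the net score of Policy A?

1520

Baseline:
  G = 149
  W = 136
  D = 5 − 3·149 − 4·136 = -986
  X = 285 − 5·(-986) = 5215
Policy A (W := 174):
  G = 149
  W = 174
  D = 5 − 3·149 − 4·174 = -1138
  X = 285 − 5·(-1138) = 5975
ΔD = -1138 − (-986) = -152; ΔX = 5975 − 5215 = 760
Score = 5·(-152) + 3·760 = 1520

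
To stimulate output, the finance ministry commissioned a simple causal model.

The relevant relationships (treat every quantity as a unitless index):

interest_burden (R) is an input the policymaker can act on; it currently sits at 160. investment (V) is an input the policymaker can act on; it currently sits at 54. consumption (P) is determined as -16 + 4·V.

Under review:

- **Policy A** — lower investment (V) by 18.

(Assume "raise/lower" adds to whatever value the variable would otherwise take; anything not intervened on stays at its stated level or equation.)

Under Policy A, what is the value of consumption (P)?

128

Policy A (V − 18):
  V = 54 − 18 = 36
  P = -16 + 4·36 = 128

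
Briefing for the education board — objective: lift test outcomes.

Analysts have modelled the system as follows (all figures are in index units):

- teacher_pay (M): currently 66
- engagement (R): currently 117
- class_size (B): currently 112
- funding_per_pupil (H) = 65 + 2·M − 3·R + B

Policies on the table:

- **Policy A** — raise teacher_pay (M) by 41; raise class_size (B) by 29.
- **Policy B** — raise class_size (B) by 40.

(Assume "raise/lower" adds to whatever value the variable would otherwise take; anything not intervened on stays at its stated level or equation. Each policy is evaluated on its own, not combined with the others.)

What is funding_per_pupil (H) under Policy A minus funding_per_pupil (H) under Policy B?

Policy A (M + 41, B + 29):
  M = 66 + 41 = 107
  R = 117
  B = 112 + 29 = 141
  H = 65 + 2·107 − 3·117 + 141 = 69
Policy B (B + 40):
  M = 66
  R = 117
  B = 112 + 40 = 152
  H = 65 + 2·66 − 3·117 + 152 = -2
H: 69 − (-2) = 71

71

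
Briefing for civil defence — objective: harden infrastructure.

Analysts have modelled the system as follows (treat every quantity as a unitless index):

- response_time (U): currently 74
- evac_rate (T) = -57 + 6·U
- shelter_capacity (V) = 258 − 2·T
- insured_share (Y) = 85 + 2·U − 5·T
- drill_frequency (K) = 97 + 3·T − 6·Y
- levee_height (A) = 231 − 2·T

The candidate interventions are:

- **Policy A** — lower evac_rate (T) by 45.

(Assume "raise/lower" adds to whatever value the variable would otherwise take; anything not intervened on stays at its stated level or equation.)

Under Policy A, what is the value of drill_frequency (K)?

9985

Policy A (T − 45):
  U = 74
  T = -57 + 6·74 (−45 from intervention) = 342
  Y = 85 + 2·74 − 5·342 = -1477
  K = 97 + 3·342 − 6·(-1477) = 9985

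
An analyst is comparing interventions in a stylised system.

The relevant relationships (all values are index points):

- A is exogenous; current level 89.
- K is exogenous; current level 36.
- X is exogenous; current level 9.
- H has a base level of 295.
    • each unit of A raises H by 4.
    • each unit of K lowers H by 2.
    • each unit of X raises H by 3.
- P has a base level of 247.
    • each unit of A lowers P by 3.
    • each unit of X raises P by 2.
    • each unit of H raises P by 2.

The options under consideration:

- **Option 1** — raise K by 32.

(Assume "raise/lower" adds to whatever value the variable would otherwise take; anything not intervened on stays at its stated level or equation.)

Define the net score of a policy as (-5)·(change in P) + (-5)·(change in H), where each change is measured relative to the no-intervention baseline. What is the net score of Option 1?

960

Baseline:
  A = 89
  K = 36
  X = 9
  H = 295 + 4·89 − 2·36 + 3·9 = 606
  P = 247 − 3·89 + 2·9 + 2·606 = 1210
Option 1 (K + 32):
  A = 89
  K = 36 + 32 = 68
  X = 9
  H = 295 + 4·89 − 2·68 + 3·9 = 542
  P = 247 − 3·89 + 2·9 + 2·542 = 1082
ΔP = 1082 − 1210 = -128; ΔH = 542 − 606 = -64
Score = (-5)·(-128) + (-5)·(-64) = 960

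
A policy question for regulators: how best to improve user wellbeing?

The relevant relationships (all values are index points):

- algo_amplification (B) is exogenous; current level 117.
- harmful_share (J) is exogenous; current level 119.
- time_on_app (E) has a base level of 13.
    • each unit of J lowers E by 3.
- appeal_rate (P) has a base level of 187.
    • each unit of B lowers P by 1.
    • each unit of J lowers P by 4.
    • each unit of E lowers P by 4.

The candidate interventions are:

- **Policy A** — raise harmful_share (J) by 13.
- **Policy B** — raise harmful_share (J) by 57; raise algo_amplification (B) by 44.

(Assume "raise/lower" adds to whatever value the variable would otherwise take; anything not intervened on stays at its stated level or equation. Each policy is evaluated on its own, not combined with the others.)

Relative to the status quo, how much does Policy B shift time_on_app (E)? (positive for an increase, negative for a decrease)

Baseline:
  J = 119
  E = 13 − 3·119 = -344
Policy B (J + 57, B + 44):
  J = 119 + 57 = 176
  E = 13 − 3·176 = -515
Change in E: -515 − (-344) = -171

-171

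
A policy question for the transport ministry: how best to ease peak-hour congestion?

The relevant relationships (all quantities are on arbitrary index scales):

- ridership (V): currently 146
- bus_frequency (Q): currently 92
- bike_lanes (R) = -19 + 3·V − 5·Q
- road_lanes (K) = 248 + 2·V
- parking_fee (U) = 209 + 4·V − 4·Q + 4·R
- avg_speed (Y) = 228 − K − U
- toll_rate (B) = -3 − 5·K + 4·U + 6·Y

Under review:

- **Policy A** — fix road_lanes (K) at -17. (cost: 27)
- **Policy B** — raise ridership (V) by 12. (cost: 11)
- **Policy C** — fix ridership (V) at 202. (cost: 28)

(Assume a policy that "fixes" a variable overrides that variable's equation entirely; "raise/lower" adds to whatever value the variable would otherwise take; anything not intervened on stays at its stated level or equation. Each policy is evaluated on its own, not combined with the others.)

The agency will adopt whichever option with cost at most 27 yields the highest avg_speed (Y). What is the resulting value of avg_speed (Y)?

Policy A (K := -17):
  V = 146
  Q = 92
  R = -19 + 3·146 − 5·92 = -41
  K = -17
  U = 209 + 4·146 − 4·92 + 4·(-41) = 261
  Y = 228 − (-17) − 261 = -16
Policy B (V + 12):
  V = 146 + 12 = 158
  Q = 92
  R = -19 + 3·158 − 5·92 = -5
  K = 248 + 2·158 = 564
  U = 209 + 4·158 − 4·92 + 4·(-5) = 453
  Y = 228 − 564 − 453 = -789
Comparing — Policy A: Y=-16, Policy B: Y=-789. Highest is -16 (Policy A).

-16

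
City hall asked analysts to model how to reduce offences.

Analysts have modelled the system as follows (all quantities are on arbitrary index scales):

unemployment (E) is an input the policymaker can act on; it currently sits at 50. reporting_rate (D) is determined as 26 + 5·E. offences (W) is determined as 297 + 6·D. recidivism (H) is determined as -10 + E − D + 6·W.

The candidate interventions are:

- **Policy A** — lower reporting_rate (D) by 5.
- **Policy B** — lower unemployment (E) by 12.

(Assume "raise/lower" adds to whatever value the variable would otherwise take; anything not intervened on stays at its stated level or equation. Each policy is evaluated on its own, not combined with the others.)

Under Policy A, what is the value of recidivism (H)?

11307

Policy A (D − 5):
  E = 50
  D = 26 + 5·50 (−5 from intervention) = 271
  W = 297 + 6·271 = 1923
  H = -10 + 50 − 271 + 6·1923 = 11307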